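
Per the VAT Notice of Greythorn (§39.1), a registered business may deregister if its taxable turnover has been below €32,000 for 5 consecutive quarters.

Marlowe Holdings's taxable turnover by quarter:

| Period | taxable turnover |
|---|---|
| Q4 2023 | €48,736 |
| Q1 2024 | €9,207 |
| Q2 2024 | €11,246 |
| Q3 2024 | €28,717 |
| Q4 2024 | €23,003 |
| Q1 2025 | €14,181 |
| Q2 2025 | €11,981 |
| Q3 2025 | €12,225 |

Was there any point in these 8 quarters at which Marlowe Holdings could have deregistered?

Yes

Quarters below €32,000: Q1 2024, Q2 2024, Q3 2024, Q4 2024, Q1 2025, Q2 2025, Q3 2025.
Longest run of consecutive quarters below the threshold: 7.
7 ≥ 5, so Marlowe Holdings became eligible.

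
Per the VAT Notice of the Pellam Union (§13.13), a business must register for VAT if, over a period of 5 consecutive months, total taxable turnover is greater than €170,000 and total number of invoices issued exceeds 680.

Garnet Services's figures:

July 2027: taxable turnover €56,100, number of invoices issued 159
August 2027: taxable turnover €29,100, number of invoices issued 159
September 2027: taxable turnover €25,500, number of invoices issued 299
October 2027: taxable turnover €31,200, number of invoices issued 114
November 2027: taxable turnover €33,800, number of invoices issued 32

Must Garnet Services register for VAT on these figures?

Total taxable turnover: €56,100 + €29,100 + €25,500 + €31,200 + €33,800 = €175,700 (> €170,000).
Total number of invoices issued: 159 + 159 + 299 + 114 + 32 = 763 (> 680).
The test is 'and': both thresholds are exceeded.

Yes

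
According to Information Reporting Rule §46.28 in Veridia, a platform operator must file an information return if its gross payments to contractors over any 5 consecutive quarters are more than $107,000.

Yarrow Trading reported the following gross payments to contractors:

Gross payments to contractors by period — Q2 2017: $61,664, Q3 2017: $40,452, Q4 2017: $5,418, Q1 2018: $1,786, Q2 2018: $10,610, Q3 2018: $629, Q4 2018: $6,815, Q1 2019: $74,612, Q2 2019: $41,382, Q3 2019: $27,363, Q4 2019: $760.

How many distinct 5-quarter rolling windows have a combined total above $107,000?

4

Q2 2017–Q2 2018: $61,664 + $40,452 + $5,418 + $1,786 + $10,610 = $119,930 (over)
Q3 2017–Q3 2018: $40,452 + $5,418 + $1,786 + $10,610 + $629 = $58,895 (under)
Q4 2017–Q4 2018: $5,418 + $1,786 + $10,610 + $629 + $6,815 = $25,258 (under)
Q1 2018–Q1 2019: $1,786 + $10,610 + $629 + $6,815 + $74,612 = $94,452 (under)
Q2 2018–Q2 2019: $10,610 + $629 + $6,815 + $74,612 + $41,382 = $134,048 (over)
Q3 2018–Q3 2019: $629 + $6,815 + $74,612 + $41,382 + $27,363 = $150,801 (over)
Q4 2018–Q4 2019: $6,815 + $74,612 + $41,382 + $27,363 + $760 = $150,932 (over)
4 windows exceed the threshold.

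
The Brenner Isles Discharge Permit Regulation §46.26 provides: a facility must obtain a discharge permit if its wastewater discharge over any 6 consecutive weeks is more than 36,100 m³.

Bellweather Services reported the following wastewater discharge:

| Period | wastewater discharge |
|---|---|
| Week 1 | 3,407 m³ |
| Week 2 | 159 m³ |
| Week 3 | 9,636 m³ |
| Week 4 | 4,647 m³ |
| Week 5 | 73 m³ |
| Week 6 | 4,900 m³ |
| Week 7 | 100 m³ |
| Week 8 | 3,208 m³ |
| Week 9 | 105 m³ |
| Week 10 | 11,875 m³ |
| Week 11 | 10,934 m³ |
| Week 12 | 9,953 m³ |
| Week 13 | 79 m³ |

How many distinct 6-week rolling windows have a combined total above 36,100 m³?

2

Week 1–Week 6: 3,407 m³ + 159 m³ + 9,636 m³ + 4,647 m³ + 73 m³ + 4,900 m³ = 22,822 m³ (under)
Week 2–Week 7: 159 m³ + 9,636 m³ + 4,647 m³ + 73 m³ + 4,900 m³ + 100 m³ = 19,515 m³ (under)
Week 3–Week 8: 9,636 m³ + 4,647 m³ + 73 m³ + 4,900 m³ + 100 m³ + 3,208 m³ = 22,564 m³ (under)
Week 4–Week 9: 4,647 m³ + 73 m³ + 4,900 m³ + 100 m³ + 3,208 m³ + 105 m³ = 13,033 m³ (under)
Week 5–Week 10: 73 m³ + 4,900 m³ + 100 m³ + 3,208 m³ + 105 m³ + 11,875 m³ = 20,261 m³ (under)
Week 6–Week 11: 4,900 m³ + 100 m³ + 3,208 m³ + 105 m³ + 11,875 m³ + 10,934 m³ = 31,122 m³ (under)
Week 7–Week 12: 100 m³ + 3,208 m³ + 105 m³ + 11,875 m³ + 10,934 m³ + 9,953 m³ = 36,175 m³ (over)
Week 8–Week 13: 3,208 m³ + 105 m³ + 11,875 m³ + 10,934 m³ + 9,953 m³ + 79 m³ = 36,154 m³ (over)
2 windows exceed the threshold.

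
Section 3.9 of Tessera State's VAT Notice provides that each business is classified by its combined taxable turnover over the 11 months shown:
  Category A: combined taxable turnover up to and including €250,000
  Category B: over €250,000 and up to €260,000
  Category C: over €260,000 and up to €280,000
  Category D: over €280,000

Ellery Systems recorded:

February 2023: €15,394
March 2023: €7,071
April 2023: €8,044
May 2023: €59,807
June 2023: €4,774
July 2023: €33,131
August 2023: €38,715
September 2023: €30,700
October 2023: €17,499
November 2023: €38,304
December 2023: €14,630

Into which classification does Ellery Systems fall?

Category C

Combined taxable turnover: €15,394 + €7,071 + €8,044 + €59,807 + €4,774 + €33,131 + €38,715 + €30,700 + €17,499 + €38,304 + €14,630 = €268,069.
€260,000 < €268,069 ≤ €280,000, so Category C applies.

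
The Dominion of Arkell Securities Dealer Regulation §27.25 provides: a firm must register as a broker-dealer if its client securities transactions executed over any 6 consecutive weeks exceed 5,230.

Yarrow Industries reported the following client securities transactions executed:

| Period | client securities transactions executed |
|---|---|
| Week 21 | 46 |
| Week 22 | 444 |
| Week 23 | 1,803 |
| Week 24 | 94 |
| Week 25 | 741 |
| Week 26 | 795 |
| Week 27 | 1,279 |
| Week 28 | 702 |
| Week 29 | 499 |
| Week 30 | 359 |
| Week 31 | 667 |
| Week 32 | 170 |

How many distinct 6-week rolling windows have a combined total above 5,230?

1

Week 21–Week 26: 46 + 444 + 1,803 + 94 + 741 + 795 = 3,923 (under)
Week 22–Week 27: 444 + 1,803 + 94 + 741 + 795 + 1,279 = 5,156 (under)
Week 23–Week 28: 1,803 + 94 + 741 + 795 + 1,279 + 702 = 5,414 (over)
Week 24–Week 29: 94 + 741 + 795 + 1,279 + 702 + 499 = 4,110 (under)
Week 25–Week 30: 741 + 795 + 1,279 + 702 + 499 + 359 = 4,375 (under)
Week 26–Week 31: 795 + 1,279 + 702 + 499 + 359 + 667 = 4,301 (under)
Week 27–Week 32: 1,279 + 702 + 499 + 359 + 667 + 170 = 3,676 (under)
1 window exceeds the threshold.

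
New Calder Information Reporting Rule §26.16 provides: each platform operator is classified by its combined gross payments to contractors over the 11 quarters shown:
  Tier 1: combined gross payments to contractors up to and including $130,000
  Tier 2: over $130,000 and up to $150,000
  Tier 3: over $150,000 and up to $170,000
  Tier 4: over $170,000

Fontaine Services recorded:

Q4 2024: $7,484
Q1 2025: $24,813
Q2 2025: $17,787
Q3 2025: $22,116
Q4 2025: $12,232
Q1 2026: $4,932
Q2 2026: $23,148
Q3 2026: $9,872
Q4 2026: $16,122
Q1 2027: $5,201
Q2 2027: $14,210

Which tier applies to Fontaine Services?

Tier 3

Combined gross payments to contractors: $7,484 + $24,813 + $17,787 + $22,116 + $12,232 + $4,932 + $23,148 + $9,872 + $16,122 + $5,201 + $14,210 = $157,917.
$150,000 < $157,917 ≤ $170,000, so Tier 3 applies.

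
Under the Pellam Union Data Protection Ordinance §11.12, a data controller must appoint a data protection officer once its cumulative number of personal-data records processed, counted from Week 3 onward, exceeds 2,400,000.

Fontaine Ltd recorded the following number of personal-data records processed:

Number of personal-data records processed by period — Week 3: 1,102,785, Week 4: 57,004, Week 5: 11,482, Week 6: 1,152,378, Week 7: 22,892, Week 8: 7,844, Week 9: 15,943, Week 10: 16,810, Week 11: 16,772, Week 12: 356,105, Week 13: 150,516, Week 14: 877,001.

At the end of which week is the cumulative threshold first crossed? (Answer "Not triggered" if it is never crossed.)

Week 11

Through Week 3: 1,102,785
Through Week 4: 1,159,789
Through Week 5: 1,171,271
Through Week 6: 2,323,649
Through Week 7: 2,346,541
Through Week 8: 2,354,385
Through Week 9: 2,370,328
Through Week 10: 2,387,138
Through Week 11: 2,403,910 ← exceeds threshold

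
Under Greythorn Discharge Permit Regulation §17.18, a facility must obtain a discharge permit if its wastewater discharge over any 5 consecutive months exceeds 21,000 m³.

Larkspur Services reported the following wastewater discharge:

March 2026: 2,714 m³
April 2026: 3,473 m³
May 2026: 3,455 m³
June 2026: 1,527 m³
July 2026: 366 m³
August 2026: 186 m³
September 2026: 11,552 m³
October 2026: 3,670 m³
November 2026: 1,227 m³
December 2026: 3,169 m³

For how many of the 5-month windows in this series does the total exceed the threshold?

0

March 2026–July 2026: 2,714 m³ + 3,473 m³ + 3,455 m³ + 1,527 m³ + 366 m³ = 11,535 m³ (under)
April 2026–August 2026: 3,473 m³ + 3,455 m³ + 1,527 m³ + 366 m³ + 186 m³ = 9,007 m³ (under)
May 2026–September 2026: 3,455 m³ + 1,527 m³ + 366 m³ + 186 m³ + 11,552 m³ = 17,086 m³ (under)
June 2026–October 2026: 1,527 m³ + 366 m³ + 186 m³ + 11,552 m³ + 3,670 m³ = 17,301 m³ (under)
July 2026–November 2026: 366 m³ + 186 m³ + 11,552 m³ + 3,670 m³ + 1,227 m³ = 17,001 m³ (under)
August 2026–December 2026: 186 m³ + 11,552 m³ + 3,670 m³ + 1,227 m³ + 3,169 m³ = 19,804 m³ (under)
0 windows exceed the threshold.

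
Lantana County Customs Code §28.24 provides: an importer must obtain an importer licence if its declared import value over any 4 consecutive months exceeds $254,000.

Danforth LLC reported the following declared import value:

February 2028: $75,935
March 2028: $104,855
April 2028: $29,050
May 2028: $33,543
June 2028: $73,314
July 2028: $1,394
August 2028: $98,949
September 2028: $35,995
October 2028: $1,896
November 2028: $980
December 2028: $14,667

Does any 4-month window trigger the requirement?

No

February 2028–May 2028: $75,935 + $104,855 + $29,050 + $33,543 = $243,383 (under)
March 2028–June 2028: $104,855 + $29,050 + $33,543 + $73,314 = $240,762 (under)
April 2028–July 2028: $29,050 + $33,543 + $73,314 + $1,394 = $137,301 (under)
May 2028–August 2028: $33,543 + $73,314 + $1,394 + $98,949 = $207,200 (under)
June 2028–September 2028: $73,314 + $1,394 + $98,949 + $35,995 = $209,652 (under)
July 2028–October 2028: $1,394 + $98,949 + $35,995 + $1,896 = $138,234 (under)
August 2028–November 2028: $98,949 + $35,995 + $1,896 + $980 = $137,820 (under)
September 2028–December 2028: $35,995 + $1,896 + $980 + $14,667 = $53,538 (under)
No window exceeds $254,000.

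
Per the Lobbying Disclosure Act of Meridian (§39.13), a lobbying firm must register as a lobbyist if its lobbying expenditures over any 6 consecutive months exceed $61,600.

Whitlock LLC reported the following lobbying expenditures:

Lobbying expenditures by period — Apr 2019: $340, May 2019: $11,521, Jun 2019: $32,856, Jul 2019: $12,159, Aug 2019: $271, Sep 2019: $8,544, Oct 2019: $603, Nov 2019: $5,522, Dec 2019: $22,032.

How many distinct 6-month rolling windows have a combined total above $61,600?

Apr 2019–Sep 2019: $340 + $11,521 + $32,856 + $12,159 + $271 + $8,544 = $65,691 (over)
May 2019–Oct 2019: $11,521 + $32,856 + $12,159 + $271 + $8,544 + $603 = $65,954 (over)
Jun 2019–Nov 2019: $32,856 + $12,159 + $271 + $8,544 + $603 + $5,522 = $59,955 (under)
Jul 2019–Dec 2019: $12,159 + $271 + $8,544 + $603 + $5,522 + $22,032 = $49,131 (under)
2 windows exceed the threshold.

2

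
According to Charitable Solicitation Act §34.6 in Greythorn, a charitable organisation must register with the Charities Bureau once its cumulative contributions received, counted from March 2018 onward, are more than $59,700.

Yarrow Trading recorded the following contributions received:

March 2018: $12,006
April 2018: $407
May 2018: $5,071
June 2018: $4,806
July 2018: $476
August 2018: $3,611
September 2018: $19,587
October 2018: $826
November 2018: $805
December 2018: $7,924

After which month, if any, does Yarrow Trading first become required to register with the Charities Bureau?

Not triggered

Through March 2018: $12,006
Through April 2018: $12,413
Through May 2018: $17,484
Through June 2018: $22,290
Through July 2018: $22,766
Through August 2018: $26,377
Through September 2018: $45,964
Through October 2018: $46,790
Through November 2018: $47,595
Through December 2018: $55,519
Final cumulative total $55,519 ≤ $59,700; the threshold is never exceeded.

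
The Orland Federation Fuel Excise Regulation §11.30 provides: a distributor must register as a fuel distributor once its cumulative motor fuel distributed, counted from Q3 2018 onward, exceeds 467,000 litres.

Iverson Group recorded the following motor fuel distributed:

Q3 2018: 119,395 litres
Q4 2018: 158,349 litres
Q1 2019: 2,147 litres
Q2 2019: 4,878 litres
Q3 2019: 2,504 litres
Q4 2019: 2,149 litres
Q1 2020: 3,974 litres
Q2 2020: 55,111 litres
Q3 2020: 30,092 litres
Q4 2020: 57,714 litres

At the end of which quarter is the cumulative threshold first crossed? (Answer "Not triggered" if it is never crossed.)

Through Q3 2018: 119,395 litres
Through Q4 2018: 277,744 litres
Through Q1 2019: 279,891 litres
Through Q2 2019: 284,769 litres
Through Q3 2019: 287,273 litres
Through Q4 2019: 289,422 litres
Through Q1 2020: 293,396 litres
Through Q2 2020: 348,507 litres
Through Q3 2020: 378,599 litres
Through Q4 2020: 436,313 litres
Final cumulative total 436,313 litres ≤ 467,000 litres; the threshold is never exceeded.

Not triggered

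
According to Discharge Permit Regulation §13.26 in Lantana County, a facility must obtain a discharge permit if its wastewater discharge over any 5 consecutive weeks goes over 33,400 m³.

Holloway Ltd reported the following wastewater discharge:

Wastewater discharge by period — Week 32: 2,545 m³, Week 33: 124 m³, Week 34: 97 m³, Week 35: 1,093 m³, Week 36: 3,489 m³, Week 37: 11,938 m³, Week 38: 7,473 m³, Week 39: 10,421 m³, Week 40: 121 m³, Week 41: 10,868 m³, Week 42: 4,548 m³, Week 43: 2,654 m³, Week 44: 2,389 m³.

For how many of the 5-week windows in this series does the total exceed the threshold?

4

Week 32–Week 36: 2,545 m³ + 124 m³ + 97 m³ + 1,093 m³ + 3,489 m³ = 7,348 m³ (under)
Week 33–Week 37: 124 m³ + 97 m³ + 1,093 m³ + 3,489 m³ + 11,938 m³ = 16,741 m³ (under)
Week 34–Week 38: 97 m³ + 1,093 m³ + 3,489 m³ + 11,938 m³ + 7,473 m³ = 24,090 m³ (under)
Week 35–Week 39: 1,093 m³ + 3,489 m³ + 11,938 m³ + 7,473 m³ + 10,421 m³ = 34,414 m³ (over)
Week 36–Week 40: 3,489 m³ + 11,938 m³ + 7,473 m³ + 10,421 m³ + 121 m³ = 33,442 m³ (over)
Week 37–Week 41: 11,938 m³ + 7,473 m³ + 10,421 m³ + 121 m³ + 10,868 m³ = 40,821 m³ (over)
Week 38–Week 42: 7,473 m³ + 10,421 m³ + 121 m³ + 10,868 m³ + 4,548 m³ = 33,431 m³ (over)
Week 39–Week 43: 10,421 m³ + 121 m³ + 10,868 m³ + 4,548 m³ + 2,654 m³ = 28,612 m³ (under)
Week 40–Week 44: 121 m³ + 10,868 m³ + 4,548 m³ + 2,654 m³ + 2,389 m³ = 20,580 m³ (under)
4 windows exceed the threshold.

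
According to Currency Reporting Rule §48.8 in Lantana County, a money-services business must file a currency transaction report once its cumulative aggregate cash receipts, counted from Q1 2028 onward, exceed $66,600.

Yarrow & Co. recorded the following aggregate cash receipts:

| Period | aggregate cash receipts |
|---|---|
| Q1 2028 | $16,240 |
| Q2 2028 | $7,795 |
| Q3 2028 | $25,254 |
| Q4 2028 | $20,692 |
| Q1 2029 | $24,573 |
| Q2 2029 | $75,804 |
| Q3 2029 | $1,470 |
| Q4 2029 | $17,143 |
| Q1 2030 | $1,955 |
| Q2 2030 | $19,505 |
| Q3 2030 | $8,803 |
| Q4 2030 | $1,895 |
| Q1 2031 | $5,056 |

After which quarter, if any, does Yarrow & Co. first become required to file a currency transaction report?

Q4 2028

Through Q1 2028: $16,240
Through Q2 2028: $24,035
Through Q3 2028: $49,289
Through Q4 2028: $69,981 ← exceeds threshold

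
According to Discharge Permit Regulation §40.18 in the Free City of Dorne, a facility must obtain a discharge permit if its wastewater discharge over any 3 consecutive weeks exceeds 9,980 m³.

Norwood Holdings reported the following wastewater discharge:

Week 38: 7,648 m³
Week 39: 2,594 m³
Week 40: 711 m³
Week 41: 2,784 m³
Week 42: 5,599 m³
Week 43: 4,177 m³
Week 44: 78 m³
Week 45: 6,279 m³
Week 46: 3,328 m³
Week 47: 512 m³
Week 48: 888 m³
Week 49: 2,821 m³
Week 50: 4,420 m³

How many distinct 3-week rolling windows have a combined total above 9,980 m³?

Week 38–Week 40: 7,648 m³ + 2,594 m³ + 711 m³ = 10,953 m³ (over)
Week 39–Week 41: 2,594 m³ + 711 m³ + 2,784 m³ = 6,089 m³ (under)
Week 40–Week 42: 711 m³ + 2,784 m³ + 5,599 m³ = 9,094 m³ (under)
Week 41–Week 43: 2,784 m³ + 5,599 m³ + 4,177 m³ = 12,560 m³ (over)
Week 42–Week 44: 5,599 m³ + 4,177 m³ + 78 m³ = 9,854 m³ (under)
Week 43–Week 45: 4,177 m³ + 78 m³ + 6,279 m³ = 10,534 m³ (over)
Week 44–Week 46: 78 m³ + 6,279 m³ + 3,328 m³ = 9,685 m³ (under)
Week 45–Week 47: 6,279 m³ + 3,328 m³ + 512 m³ = 10,119 m³ (over)
Week 46–Week 48: 3,328 m³ + 512 m³ + 888 m³ = 4,728 m³ (under)
Week 47–Week 49: 512 m³ + 888 m³ + 2,821 m³ = 4,221 m³ (under)
Week 48–Week 50: 888 m³ + 2,821 m³ + 4,420 m³ = 8,129 m³ (under)
4 windows exceed the threshold.

4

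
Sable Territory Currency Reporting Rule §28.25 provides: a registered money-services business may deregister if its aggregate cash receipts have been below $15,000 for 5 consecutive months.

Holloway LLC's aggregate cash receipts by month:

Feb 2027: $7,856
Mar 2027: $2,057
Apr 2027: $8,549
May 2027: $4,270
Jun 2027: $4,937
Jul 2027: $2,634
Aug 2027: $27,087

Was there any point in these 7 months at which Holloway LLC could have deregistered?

Months below $15,000: Feb 2027, Mar 2027, Apr 2027, May 2027, Jun 2027, Jul 2027.
Longest run of consecutive months below the threshold: 6.
6 ≥ 5, so Holloway LLC became eligible.

Yes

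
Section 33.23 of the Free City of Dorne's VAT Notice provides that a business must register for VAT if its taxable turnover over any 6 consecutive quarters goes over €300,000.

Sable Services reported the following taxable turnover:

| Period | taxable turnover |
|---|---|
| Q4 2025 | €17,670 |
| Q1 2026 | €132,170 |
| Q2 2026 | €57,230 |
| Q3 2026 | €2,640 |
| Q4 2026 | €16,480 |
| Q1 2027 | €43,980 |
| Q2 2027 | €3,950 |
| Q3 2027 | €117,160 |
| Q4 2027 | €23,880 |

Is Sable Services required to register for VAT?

Q4 2025–Q1 2027: €17,670 + €132,170 + €57,230 + €2,640 + €16,480 + €43,980 = €270,170 (under)
Q1 2026–Q2 2027: €132,170 + €57,230 + €2,640 + €16,480 + €43,980 + €3,950 = €256,450 (under)
Q2 2026–Q3 2027: €57,230 + €2,640 + €16,480 + €43,980 + €3,950 + €117,160 = €241,440 (under)
Q3 2026–Q4 2027: €2,640 + €16,480 + €43,980 + €3,950 + €117,160 + €23,880 = €208,090 (under)
No window exceeds €300,000.

No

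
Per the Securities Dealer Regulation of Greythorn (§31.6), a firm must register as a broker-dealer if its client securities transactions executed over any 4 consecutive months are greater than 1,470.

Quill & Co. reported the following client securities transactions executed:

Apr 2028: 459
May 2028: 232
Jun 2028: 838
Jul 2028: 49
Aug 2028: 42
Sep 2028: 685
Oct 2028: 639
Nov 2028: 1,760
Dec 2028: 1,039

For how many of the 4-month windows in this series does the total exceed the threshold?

4

Apr 2028–Jul 2028: 459 + 232 + 838 + 49 = 1,578 (over)
May 2028–Aug 2028: 232 + 838 + 49 + 42 = 1,161 (under)
Jun 2028–Sep 2028: 838 + 49 + 42 + 685 = 1,614 (over)
Jul 2028–Oct 2028: 49 + 42 + 685 + 639 = 1,415 (under)
Aug 2028–Nov 2028: 42 + 685 + 639 + 1,760 = 3,126 (over)
Sep 2028–Dec 2028: 685 + 639 + 1,760 + 1,039 = 4,123 (over)
4 windows exceed the threshold.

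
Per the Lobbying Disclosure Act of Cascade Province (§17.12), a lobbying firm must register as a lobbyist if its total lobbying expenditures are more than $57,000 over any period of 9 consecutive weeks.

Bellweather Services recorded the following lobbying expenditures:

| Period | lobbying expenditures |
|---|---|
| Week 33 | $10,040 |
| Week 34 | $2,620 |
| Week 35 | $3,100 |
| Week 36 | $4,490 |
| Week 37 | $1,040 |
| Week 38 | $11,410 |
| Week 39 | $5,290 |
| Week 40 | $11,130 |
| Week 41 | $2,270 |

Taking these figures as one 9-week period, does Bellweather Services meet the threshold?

Total lobbying expenditures: $10,040 + $2,620 + $3,100 + $4,490 + $1,040 + $11,410 + $5,290 + $11,130 + $2,270 = $51,390.
$51,390 ≤ $57,000, so the threshold is not exceeded.

No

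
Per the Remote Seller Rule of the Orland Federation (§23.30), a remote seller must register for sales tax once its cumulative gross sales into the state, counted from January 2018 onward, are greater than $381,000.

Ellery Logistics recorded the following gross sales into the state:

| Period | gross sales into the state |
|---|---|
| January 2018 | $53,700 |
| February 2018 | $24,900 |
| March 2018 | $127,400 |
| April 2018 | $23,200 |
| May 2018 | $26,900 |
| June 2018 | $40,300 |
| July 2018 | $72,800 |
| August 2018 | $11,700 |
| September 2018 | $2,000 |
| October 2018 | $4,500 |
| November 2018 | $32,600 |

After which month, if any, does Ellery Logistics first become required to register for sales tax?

Through January 2018: $53,700
Through February 2018: $78,600
Through March 2018: $206,000
Through April 2018: $229,200
Through May 2018: $256,100
Through June 2018: $296,400
Through July 2018: $369,200
Through August 2018: $380,900
Through September 2018: $382,900 ← exceeds threshold

September 2018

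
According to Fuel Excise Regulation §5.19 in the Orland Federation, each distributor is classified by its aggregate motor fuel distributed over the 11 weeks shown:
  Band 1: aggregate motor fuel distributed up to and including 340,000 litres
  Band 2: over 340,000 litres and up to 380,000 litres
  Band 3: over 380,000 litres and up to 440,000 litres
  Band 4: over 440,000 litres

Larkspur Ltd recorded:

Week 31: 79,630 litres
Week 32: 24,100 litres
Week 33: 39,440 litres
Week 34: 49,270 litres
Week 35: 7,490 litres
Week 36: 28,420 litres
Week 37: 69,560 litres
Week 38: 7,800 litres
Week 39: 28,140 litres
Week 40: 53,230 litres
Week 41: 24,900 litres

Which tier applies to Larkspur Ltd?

Aggregate motor fuel distributed: 79,630 litres + 24,100 litres + 39,440 litres + 49,270 litres + 7,490 litres + 28,420 litres + 69,560 litres + 7,800 litres + 28,140 litres + 53,230 litres + 24,900 litres = 411,980 litres.
380,000 litres < 411,980 litres ≤ 440,000 litres, so Band 3 applies.

Band 3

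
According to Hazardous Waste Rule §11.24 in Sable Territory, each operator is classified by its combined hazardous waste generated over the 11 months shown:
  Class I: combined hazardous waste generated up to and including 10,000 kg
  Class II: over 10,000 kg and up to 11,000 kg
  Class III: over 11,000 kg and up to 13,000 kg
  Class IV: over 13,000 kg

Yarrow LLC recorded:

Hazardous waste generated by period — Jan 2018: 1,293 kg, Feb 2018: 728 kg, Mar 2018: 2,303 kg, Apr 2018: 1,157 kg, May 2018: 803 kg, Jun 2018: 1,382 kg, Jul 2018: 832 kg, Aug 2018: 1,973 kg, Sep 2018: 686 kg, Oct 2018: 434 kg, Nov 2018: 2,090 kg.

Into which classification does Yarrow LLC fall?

Class IV

Combined hazardous waste generated: 1,293 kg + 728 kg + 2,303 kg + 1,157 kg + 803 kg + 1,382 kg + 832 kg + 1,973 kg + 686 kg + 434 kg + 2,090 kg = 13,681 kg.
13,681 kg > 13,000 kg, so Class IV applies.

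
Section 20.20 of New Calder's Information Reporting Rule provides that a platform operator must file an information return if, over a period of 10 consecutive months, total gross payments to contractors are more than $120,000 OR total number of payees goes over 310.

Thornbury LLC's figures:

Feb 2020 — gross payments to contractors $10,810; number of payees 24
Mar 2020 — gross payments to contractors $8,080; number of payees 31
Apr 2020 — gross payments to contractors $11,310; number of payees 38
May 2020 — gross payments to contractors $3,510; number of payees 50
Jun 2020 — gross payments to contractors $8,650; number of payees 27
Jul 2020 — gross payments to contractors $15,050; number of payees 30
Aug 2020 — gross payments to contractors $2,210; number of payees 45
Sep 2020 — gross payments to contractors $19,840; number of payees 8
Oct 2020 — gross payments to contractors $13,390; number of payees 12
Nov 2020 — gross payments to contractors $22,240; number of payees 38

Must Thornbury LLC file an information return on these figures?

Total gross payments to contractors: $10,810 + $8,080 + $11,310 + $3,510 + $8,650 + $15,050 + $2,210 + $19,840 + $13,390 + $22,240 = $115,090 (≤ $120,000).
Total number of payees: 24 + 31 + 38 + 50 + 27 + 30 + 45 + 8 + 12 + 38 = 303 (≤ 310).
The test is 'or': neither threshold is exceeded.

No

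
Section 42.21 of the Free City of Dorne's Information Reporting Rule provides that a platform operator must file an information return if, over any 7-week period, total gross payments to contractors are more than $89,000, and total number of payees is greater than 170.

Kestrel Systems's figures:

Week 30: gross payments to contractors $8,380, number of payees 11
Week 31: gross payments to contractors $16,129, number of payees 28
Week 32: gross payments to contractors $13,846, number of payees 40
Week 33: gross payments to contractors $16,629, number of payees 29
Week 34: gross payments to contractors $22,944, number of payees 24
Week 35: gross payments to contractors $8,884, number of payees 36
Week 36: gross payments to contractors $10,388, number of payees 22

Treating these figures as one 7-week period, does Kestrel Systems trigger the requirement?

Yes

Total gross payments to contractors: $8,380 + $16,129 + $13,846 + $16,629 + $22,944 + $8,884 + $10,388 = $97,200 (> $89,000).
Total number of payees: 11 + 28 + 40 + 29 + 24 + 36 + 22 = 190 (> 170).
The test is 'and': both thresholds are exceeded.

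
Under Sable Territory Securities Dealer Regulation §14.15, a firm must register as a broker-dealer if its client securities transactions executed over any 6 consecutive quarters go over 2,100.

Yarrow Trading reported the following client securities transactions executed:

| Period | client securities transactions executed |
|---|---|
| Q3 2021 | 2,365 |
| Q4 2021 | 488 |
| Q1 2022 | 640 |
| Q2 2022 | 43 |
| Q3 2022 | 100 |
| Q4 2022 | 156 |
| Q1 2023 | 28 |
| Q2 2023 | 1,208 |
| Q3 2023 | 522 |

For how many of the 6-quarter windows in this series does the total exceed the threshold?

2

Q3 2021–Q4 2022: 2,365 + 488 + 640 + 43 + 100 + 156 = 3,792 (over)
Q4 2021–Q1 2023: 488 + 640 + 43 + 100 + 156 + 28 = 1,455 (under)
Q1 2022–Q2 2023: 640 + 43 + 100 + 156 + 28 + 1,208 = 2,175 (over)
Q2 2022–Q3 2023: 43 + 100 + 156 + 28 + 1,208 + 522 = 2,057 (under)
2 windows exceed the threshold.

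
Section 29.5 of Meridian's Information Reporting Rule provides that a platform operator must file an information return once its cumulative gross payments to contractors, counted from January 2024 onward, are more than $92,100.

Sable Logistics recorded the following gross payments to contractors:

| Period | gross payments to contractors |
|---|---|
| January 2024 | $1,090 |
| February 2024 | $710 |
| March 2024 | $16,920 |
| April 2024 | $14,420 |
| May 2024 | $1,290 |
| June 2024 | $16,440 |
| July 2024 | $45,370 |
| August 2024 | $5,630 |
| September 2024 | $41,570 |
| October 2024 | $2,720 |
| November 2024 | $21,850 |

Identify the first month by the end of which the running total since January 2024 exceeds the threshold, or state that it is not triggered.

Through January 2024: $1,090
Through February 2024: $1,800
Through March 2024: $18,720
Through April 2024: $33,140
Through May 2024: $34,430
Through June 2024: $50,870
Through July 2024: $96,240 ← exceeds threshold

July 2024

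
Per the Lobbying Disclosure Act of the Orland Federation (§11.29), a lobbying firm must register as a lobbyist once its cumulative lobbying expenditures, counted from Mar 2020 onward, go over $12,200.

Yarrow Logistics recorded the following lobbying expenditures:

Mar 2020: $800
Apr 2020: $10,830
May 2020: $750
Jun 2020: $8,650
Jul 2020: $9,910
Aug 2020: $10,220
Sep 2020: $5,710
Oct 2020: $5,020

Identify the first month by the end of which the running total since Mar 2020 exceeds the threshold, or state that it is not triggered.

Through Mar 2020: $800
Through Apr 2020: $11,630
Through May 2020: $12,380 ← exceeds threshold

May 2020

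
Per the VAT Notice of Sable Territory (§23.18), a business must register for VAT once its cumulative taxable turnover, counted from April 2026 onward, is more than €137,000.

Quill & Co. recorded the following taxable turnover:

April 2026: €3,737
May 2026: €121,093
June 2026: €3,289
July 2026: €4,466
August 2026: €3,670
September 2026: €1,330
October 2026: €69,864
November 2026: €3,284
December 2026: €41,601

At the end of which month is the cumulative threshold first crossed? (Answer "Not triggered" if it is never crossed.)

Through April 2026: €3,737
Through May 2026: €124,830
Through June 2026: €128,119
Through July 2026: €132,585
Through August 2026: €136,255
Through September 2026: €137,585 ← exceeds threshold

September 2026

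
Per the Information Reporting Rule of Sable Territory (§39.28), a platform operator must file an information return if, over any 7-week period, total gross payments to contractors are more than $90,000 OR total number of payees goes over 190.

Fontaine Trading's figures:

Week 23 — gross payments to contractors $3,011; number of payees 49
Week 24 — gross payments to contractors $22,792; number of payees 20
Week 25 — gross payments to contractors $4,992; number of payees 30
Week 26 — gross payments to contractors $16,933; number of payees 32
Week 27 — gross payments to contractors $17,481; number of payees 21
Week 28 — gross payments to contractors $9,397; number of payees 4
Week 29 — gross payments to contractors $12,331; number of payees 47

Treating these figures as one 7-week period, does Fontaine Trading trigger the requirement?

Yes

Total gross payments to contractors: $3,011 + $22,792 + $4,992 + $16,933 + $17,481 + $9,397 + $12,331 = $86,937 (≤ $90,000).
Total number of payees: 49 + 20 + 30 + 32 + 21 + 4 + 47 = 203 (> 190).
The test is 'or': at least one threshold is exceeded.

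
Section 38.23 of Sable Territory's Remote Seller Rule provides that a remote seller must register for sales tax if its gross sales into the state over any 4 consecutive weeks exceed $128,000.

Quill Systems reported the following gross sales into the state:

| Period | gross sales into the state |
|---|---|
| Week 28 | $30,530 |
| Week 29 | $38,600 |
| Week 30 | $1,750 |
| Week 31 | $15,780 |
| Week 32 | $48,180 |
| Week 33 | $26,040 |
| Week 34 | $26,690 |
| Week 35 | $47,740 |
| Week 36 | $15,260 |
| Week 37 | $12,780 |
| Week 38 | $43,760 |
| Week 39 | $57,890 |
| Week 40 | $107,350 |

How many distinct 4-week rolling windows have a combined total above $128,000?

3

Week 28–Week 31: $30,530 + $38,600 + $1,750 + $15,780 = $86,660 (under)
Week 29–Week 32: $38,600 + $1,750 + $15,780 + $48,180 = $104,310 (under)
Week 30–Week 33: $1,750 + $15,780 + $48,180 + $26,040 = $91,750 (under)
Week 31–Week 34: $15,780 + $48,180 + $26,040 + $26,690 = $116,690 (under)
Week 32–Week 35: $48,180 + $26,040 + $26,690 + $47,740 = $148,650 (over)
Week 33–Week 36: $26,040 + $26,690 + $47,740 + $15,260 = $115,730 (under)
Week 34–Week 37: $26,690 + $47,740 + $15,260 + $12,780 = $102,470 (under)
Week 35–Week 38: $47,740 + $15,260 + $12,780 + $43,760 = $119,540 (under)
Week 36–Week 39: $15,260 + $12,780 + $43,760 + $57,890 = $129,690 (over)
Week 37–Week 40: $12,780 + $43,760 + $57,890 + $107,350 = $221,780 (over)
3 windows exceed the threshold.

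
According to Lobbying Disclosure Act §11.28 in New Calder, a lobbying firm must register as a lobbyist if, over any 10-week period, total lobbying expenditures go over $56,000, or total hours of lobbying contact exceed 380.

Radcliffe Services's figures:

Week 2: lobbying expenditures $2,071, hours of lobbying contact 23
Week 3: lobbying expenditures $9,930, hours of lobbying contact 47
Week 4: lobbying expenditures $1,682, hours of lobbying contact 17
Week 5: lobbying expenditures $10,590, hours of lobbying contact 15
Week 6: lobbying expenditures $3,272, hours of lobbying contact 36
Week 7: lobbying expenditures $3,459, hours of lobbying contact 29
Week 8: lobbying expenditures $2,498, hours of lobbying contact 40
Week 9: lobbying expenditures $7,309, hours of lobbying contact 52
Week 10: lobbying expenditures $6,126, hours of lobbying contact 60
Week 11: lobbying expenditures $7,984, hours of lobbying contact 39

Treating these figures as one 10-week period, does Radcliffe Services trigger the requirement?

No

Total lobbying expenditures: $2,071 + $9,930 + $1,682 + $10,590 + $3,272 + $3,459 + $2,498 + $7,309 + $6,126 + $7,984 = $54,921 (≤ $56,000).
Total hours of lobbying contact: 23 + 47 + 17 + 15 + 36 + 29 + 40 + 52 + 60 + 39 = 358 (≤ 380).
The test is 'or': neither threshold is exceeded.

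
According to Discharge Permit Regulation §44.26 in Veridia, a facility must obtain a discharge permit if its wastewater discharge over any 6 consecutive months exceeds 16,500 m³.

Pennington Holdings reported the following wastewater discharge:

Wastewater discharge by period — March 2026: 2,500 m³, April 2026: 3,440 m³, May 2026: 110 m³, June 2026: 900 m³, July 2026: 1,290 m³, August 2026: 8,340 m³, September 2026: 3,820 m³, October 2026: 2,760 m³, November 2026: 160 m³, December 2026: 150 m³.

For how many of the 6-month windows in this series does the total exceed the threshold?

5

March 2026–August 2026: 2,500 m³ + 3,440 m³ + 110 m³ + 900 m³ + 1,290 m³ + 8,340 m³ = 16,580 m³ (over)
April 2026–September 2026: 3,440 m³ + 110 m³ + 900 m³ + 1,290 m³ + 8,340 m³ + 3,820 m³ = 17,900 m³ (over)
May 2026–October 2026: 110 m³ + 900 m³ + 1,290 m³ + 8,340 m³ + 3,820 m³ + 2,760 m³ = 17,220 m³ (over)
June 2026–November 2026: 900 m³ + 1,290 m³ + 8,340 m³ + 3,820 m³ + 2,760 m³ + 160 m³ = 17,270 m³ (over)
July 2026–December 2026: 1,290 m³ + 8,340 m³ + 3,820 m³ + 2,760 m³ + 160 m³ + 150 m³ = 16,520 m³ (over)
5 windows exceed the threshold.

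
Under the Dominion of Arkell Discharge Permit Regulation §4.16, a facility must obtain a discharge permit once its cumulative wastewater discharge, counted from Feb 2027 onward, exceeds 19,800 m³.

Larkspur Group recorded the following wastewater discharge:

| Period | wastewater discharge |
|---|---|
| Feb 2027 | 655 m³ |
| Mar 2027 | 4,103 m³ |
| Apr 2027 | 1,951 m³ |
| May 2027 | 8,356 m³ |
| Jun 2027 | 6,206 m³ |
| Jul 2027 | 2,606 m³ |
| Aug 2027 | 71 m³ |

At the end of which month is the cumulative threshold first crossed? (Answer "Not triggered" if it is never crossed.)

Through Feb 2027: 655 m³
Through Mar 2027: 4,758 m³
Through Apr 2027: 6,709 m³
Through May 2027: 15,065 m³
Through Jun 2027: 21,271 m³ ← exceeds threshold

Jun 2027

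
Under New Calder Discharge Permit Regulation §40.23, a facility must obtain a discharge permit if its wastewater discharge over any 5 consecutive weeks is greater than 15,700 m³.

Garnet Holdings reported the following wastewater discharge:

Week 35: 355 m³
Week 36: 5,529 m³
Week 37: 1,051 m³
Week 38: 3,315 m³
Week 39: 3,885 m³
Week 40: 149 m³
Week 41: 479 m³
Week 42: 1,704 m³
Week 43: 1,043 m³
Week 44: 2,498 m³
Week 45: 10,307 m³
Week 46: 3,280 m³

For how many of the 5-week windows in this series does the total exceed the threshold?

Week 35–Week 39: 355 m³ + 5,529 m³ + 1,051 m³ + 3,315 m³ + 3,885 m³ = 14,135 m³ (under)
Week 36–Week 40: 5,529 m³ + 1,051 m³ + 3,315 m³ + 3,885 m³ + 149 m³ = 13,929 m³ (under)
Week 37–Week 41: 1,051 m³ + 3,315 m³ + 3,885 m³ + 149 m³ + 479 m³ = 8,879 m³ (under)
Week 38–Week 42: 3,315 m³ + 3,885 m³ + 149 m³ + 479 m³ + 1,704 m³ = 9,532 m³ (under)
Week 39–Week 43: 3,885 m³ + 149 m³ + 479 m³ + 1,704 m³ + 1,043 m³ = 7,260 m³ (under)
Week 40–Week 44: 149 m³ + 479 m³ + 1,704 m³ + 1,043 m³ + 2,498 m³ = 5,873 m³ (under)
Week 41–Week 45: 479 m³ + 1,704 m³ + 1,043 m³ + 2,498 m³ + 10,307 m³ = 16,031 m³ (over)
Week 42–Week 46: 1,704 m³ + 1,043 m³ + 2,498 m³ + 10,307 m³ + 3,280 m³ = 18,832 m³ (over)
2 windows exceed the threshold.

2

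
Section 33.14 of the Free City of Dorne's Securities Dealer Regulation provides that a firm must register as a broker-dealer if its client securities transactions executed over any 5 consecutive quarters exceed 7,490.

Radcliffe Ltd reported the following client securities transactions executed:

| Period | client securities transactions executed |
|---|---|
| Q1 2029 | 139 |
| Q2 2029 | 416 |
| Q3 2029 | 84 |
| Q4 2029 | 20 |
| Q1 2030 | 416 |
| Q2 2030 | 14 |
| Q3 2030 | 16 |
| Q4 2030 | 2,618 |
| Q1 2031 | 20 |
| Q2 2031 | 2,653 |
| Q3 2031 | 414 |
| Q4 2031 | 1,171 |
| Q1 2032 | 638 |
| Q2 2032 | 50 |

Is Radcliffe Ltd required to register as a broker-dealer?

Q1 2029–Q1 2030: 139 + 416 + 84 + 20 + 416 = 1,075 (under)
Q2 2029–Q2 2030: 416 + 84 + 20 + 416 + 14 = 950 (under)
Q3 2029–Q3 2030: 84 + 20 + 416 + 14 + 16 = 550 (under)
Q4 2029–Q4 2030: 20 + 416 + 14 + 16 + 2,618 = 3,084 (under)
Q1 2030–Q1 2031: 416 + 14 + 16 + 2,618 + 20 = 3,084 (under)
Q2 2030–Q2 2031: 14 + 16 + 2,618 + 20 + 2,653 = 5,321 (under)
Q3 2030–Q3 2031: 16 + 2,618 + 20 + 2,653 + 414 = 5,721 (under)
Q4 2030–Q4 2031: 2,618 + 20 + 2,653 + 414 + 1,171 = 6,876 (under)
Q1 2031–Q1 2032: 20 + 2,653 + 414 + 1,171 + 638 = 4,896 (under)
Q2 2031–Q2 2032: 2,653 + 414 + 1,171 + 638 + 50 = 4,926 (under)
No window exceeds 7,490.

No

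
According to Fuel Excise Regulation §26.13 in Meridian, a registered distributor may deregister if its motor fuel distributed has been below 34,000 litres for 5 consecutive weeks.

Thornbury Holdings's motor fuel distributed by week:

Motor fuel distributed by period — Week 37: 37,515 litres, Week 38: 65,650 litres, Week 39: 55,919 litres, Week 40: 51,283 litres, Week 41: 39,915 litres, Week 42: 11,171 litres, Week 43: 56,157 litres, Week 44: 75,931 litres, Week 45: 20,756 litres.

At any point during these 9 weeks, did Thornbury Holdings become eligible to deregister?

Weeks below 34,000 litres: Week 42, Week 45.
Longest run of consecutive weeks below the threshold: 1.
1 < 5, so Thornbury Holdings never became eligible.

No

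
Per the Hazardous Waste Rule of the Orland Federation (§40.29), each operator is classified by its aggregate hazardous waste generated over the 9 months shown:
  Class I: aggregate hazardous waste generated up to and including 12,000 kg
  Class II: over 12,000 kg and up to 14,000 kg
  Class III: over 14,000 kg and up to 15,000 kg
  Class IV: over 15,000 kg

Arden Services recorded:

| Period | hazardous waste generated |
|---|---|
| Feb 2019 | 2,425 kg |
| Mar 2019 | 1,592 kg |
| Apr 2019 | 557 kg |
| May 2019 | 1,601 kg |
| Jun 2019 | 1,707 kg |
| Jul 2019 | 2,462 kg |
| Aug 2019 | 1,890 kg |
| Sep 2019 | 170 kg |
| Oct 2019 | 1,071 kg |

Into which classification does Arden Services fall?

Class II

Aggregate hazardous waste generated: 2,425 kg + 1,592 kg + 557 kg + 1,601 kg + 1,707 kg + 2,462 kg + 1,890 kg + 170 kg + 1,071 kg = 13,475 kg.
12,000 kg < 13,475 kg ≤ 14,000 kg, so Class II applies.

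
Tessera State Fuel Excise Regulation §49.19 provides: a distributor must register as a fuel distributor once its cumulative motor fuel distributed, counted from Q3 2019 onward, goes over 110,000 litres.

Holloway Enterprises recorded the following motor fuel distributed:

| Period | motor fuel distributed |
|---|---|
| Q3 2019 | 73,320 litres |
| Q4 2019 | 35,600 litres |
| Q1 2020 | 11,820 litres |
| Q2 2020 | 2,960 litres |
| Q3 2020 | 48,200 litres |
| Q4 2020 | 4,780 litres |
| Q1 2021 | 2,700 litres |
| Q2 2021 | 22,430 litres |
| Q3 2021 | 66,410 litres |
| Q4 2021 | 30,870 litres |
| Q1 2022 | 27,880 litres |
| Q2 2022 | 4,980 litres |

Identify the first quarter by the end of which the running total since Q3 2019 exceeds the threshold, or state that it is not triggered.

Q1 2020

Through Q3 2019: 73,320 litres
Through Q4 2019: 108,920 litres
Through Q1 2020: 120,740 litres ← exceeds threshold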